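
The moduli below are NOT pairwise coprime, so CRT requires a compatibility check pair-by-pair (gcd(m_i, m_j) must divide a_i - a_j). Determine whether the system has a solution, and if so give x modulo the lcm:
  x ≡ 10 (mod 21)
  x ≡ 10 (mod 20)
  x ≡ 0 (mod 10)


Moduli 21, 20, 10 are not pairwise coprime, so CRT works modulo lcm(m_i) when all pairwise compatibility conditions hold.
Pairwise compatibility: gcd(m_i, m_j) must divide a_i - a_j for every pair.
Merge one congruence at a time:
  Start: x ≡ 10 (mod 21).
  Combine with x ≡ 10 (mod 20): gcd(21, 20) = 1; 10 - 10 = 0, which IS divisible by 1, so compatible.
    Write x = 10 + 21·t and substitute into x ≡ 10 (mod 20): 21·t ≡ 10 − 10 = 0 (mod 20).
    Reduce coefficients mod 20: 1·t ≡ 0 (mod 20).
    So t ≡ 0 (mod 20).
    Then x = 10 + 21·0 = 10, valid modulo lcm(21, 20) = 420: x ≡ 10 (mod 420).
  Combine with x ≡ 0 (mod 10): gcd(420, 10) = 10; 0 - 10 = -10, which IS divisible by 10, so compatible.
    Write x = 10 + 420·t and substitute into x ≡ 0 (mod 10): 420·t ≡ 0 − 10 = -10 (mod 10).
    Divide the congruence (and modulus) by g = 10: 42·t ≡ -1 (mod 1).
    Modulo 1 every t works; take t = 0.
    Then x = 10 + 420·0 = 10, valid modulo lcm(420, 10) = 420: x ≡ 10 (mod 420).
Verify: 10 mod 21 = 10, 10 mod 20 = 10, 10 mod 10 = 0.

x ≡ 10 (mod 420).


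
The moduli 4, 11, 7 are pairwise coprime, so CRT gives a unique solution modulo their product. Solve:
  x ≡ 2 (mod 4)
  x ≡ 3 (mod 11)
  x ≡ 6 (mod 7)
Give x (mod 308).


Moduli 4, 11, 7 are pairwise coprime; by CRT there is a unique solution modulo M = 4 · 11 · 7 = 308.
Solve pairwise, accumulating the modulus:
  Start with x ≡ 2 (mod 4).
  Combine with x ≡ 3 (mod 11): since gcd(4, 11) = 1, we get a unique residue mod 44.
    Write x = 2 + 4·t and substitute into x ≡ 3 (mod 11): 4·t ≡ 3 − 2 = 1 (mod 11).
    The inverse of 4 mod 11 is 3 (since 4·3 = 12 = 1·11 + 1), so t ≡ 3·1 = 3 ≡ 3 (mod 11).
    Then x = 2 + 4·3 = 14, valid modulo lcm(4, 11) = 44: x ≡ 14 (mod 44).
  Combine with x ≡ 6 (mod 7): since gcd(44, 7) = 1, we get a unique residue mod 308.
    Write x = 14 + 44·t and substitute into x ≡ 6 (mod 7): 44·t ≡ 6 − 14 = -8 (mod 7).
    Reduce coefficients mod 7: 2·t ≡ 6 (mod 7).
    The inverse of 2 mod 7 is 4 (since 2·4 = 8 = 1·7 + 1), so t ≡ 4·6 = 24 ≡ 3 (mod 7).
    Then x = 14 + 44·3 = 146, valid modulo lcm(44, 7) = 308: x ≡ 146 (mod 308).
Verify: 146 mod 4 = 2 ✓, 146 mod 11 = 3 ✓, 146 mod 7 = 6 ✓.

x ≡ 146 (mod 308).


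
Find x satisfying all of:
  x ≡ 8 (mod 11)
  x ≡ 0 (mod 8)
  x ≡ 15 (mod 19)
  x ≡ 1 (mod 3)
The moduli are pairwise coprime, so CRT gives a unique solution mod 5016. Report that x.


Product of moduli M = 11 · 8 · 19 · 3 = 5016.
Merge one congruence at a time:
  Start: x ≡ 8 (mod 11).
  Combine with x ≡ 0 (mod 8); new modulus lcm = 88.
    Write x = 8 + 11·t and substitute into x ≡ 0 (mod 8): 11·t ≡ 0 − 8 = -8 (mod 8).
    Reduce coefficients mod 8: 3·t ≡ 0 (mod 8).
    The inverse of 3 mod 8 is 3 (since 3·3 = 9 = 1·8 + 1), so t ≡ 3·0 = 0 ≡ 0 (mod 8).
    Then x = 8 + 11·0 = 8, valid modulo lcm(11, 8) = 88: x ≡ 8 (mod 88).
  Combine with x ≡ 15 (mod 19); new modulus lcm = 1672.
    Write x = 8 + 88·t and substitute into x ≡ 15 (mod 19): 88·t ≡ 15 − 8 = 7 (mod 19).
    Reduce coefficients mod 19: 12·t ≡ 7 (mod 19).
    The inverse of 12 mod 19 is 8 (since 12·8 = 96 = 5·19 + 1), so t ≡ 8·7 = 56 ≡ 18 (mod 19).
    Then x = 8 + 88·18 = 1592, valid modulo lcm(88, 19) = 1672: x ≡ 1592 (mod 1672).
  Combine with x ≡ 1 (mod 3); new modulus lcm = 5016.
    Write x = 1592 + 1672·t and substitute into x ≡ 1 (mod 3): 1672·t ≡ 1 − 1592 = -1591 (mod 3).
    Reduce coefficients mod 3: 1·t ≡ 2 (mod 3).
    So t ≡ 2 (mod 3).
    Then x = 1592 + 1672·2 = 4936, valid modulo lcm(1672, 3) = 5016: x ≡ 4936 (mod 5016).
Verify against each original: 4936 mod 11 = 8, 4936 mod 8 = 0, 4936 mod 19 = 15, 4936 mod 3 = 1.

x ≡ 4936 (mod 5016).


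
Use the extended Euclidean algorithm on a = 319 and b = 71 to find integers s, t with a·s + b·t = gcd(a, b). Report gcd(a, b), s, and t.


Euclidean algorithm on (319, 71) — divide until remainder is 0:
  319 = 4 · 71 + 35
  71 = 2 · 35 + 1
  35 = 35 · 1 + 0
gcd(319, 71) = 1.
Track Bezout coefficients alongside the remainders: start with r₀ = 319 = a·1 + b·0 (s = 1, t = 0) and r₁ = 71 = a·0 + b·1 (s = 0, t = 1); each new remainder r_{k+1} = r_{k-1} − q_k·r_k inherits s_{k+1} = s_{k-1} − q_k·s_k, t_{k+1} = t_{k-1} − q_k·t_k, so r_k = a·s_k + b·t_k at every step:
  q = 4: r = 35, s = 1 − 4·0 = 1, t = 0 − 4·1 = -4  (check: 319·1 + 71·(-4) = 35)
  q = 2: r = 1, s = 0 − 2·1 = -2, t = 1 − 2·(-4) = 9  (check: 319·(-2) + 71·9 = 1)
The row with r = 1 (the gcd) gives the Bezout coefficients s = -2, t = 9.
Result: 319 · (-2) + 71 · (9) = 1.

gcd(319, 71) = 1; s = -2, t = 9 (check: 319·(-2) + 71·9 = 1).


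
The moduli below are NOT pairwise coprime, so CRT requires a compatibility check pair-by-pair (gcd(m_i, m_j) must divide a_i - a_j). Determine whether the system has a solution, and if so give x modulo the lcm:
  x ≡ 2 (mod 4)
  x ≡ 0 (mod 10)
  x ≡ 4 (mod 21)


Moduli 4, 10, 21 are not pairwise coprime, so CRT works modulo lcm(m_i) when all pairwise compatibility conditions hold.
Pairwise compatibility: gcd(m_i, m_j) must divide a_i - a_j for every pair.
Merge one congruence at a time:
  Start: x ≡ 2 (mod 4).
  Combine with x ≡ 0 (mod 10): gcd(4, 10) = 2; 0 - 2 = -2, which IS divisible by 2, so compatible.
    Write x = 2 + 4·t and substitute into x ≡ 0 (mod 10): 4·t ≡ 0 − 2 = -2 (mod 10).
    Divide the congruence (and modulus) by g = 2: 2·t ≡ -1 (mod 5).
    Reduce coefficients mod 5: 2·t ≡ 4 (mod 5).
    The inverse of 2 mod 5 is 3 (since 2·3 = 6 = 1·5 + 1), so t ≡ 3·4 = 12 ≡ 2 (mod 5).
    Then x = 2 + 4·2 = 10, valid modulo lcm(4, 10) = 20: x ≡ 10 (mod 20).
  Combine with x ≡ 4 (mod 21): gcd(20, 21) = 1; 4 - 10 = -6, which IS divisible by 1, so compatible.
    Write x = 10 + 20·t and substitute into x ≡ 4 (mod 21): 20·t ≡ 4 − 10 = -6 (mod 21).
    Reduce coefficients mod 21: 20·t ≡ 15 (mod 21).
    The inverse of 20 mod 21 is 20 (since 20·20 = 400 = 19·21 + 1), so t ≡ 20·15 = 300 ≡ 6 (mod 21).
    Then x = 10 + 20·6 = 130, valid modulo lcm(20, 21) = 420: x ≡ 130 (mod 420).
Verify: 130 mod 4 = 2, 130 mod 10 = 0, 130 mod 21 = 4.

x ≡ 130 (mod 420).


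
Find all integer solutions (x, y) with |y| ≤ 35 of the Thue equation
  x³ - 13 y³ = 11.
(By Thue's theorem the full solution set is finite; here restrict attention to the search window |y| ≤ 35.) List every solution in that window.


The equation is x³ - 13y³ = 11. For fixed y, x³ = 13·y³ + 11, so a solution requires the RHS to be a perfect cube.
Strategy: iterate y from -35 to 35, compute RHS = 13·y³ + 11, and check whether it is a (positive or negative) perfect cube.
Check small values of y:
  y = 0: RHS = 11 is not a perfect cube.
  y = 1: RHS = 24 is not a perfect cube.
  y = -1: RHS = -2 is not a perfect cube.
  y = 2: RHS = 115 is not a perfect cube.
  y = -2: RHS = -93 is not a perfect cube.
  y = 3: RHS = 362 is not a perfect cube.
  y = -3: RHS = -340 is not a perfect cube.
Continuing the search up to |y| = 35 finds no solutions either.
No (x, y) in the scanned range satisfies the equation.

No integer solutions with |y| ≤ 35.


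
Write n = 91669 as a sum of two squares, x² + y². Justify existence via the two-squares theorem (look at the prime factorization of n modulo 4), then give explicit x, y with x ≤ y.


Step 1: Factor n = 91669 = 29^2 · 109.
Step 2: Check the mod-4 condition on each prime factor: 29 ≡ 1 (mod 4), exponent 2; 109 ≡ 1 (mod 4), exponent 1.
All primes ≡ 3 (mod 4) appear to even exponent (or don't appear), so by the two-squares theorem n IS expressible as a sum of two squares.
Step 3: Build a representation. Here n = 29 · 29 · 109 is a product of primes ≡ 1 (mod 4). Each prime p ≡ 1 (mod 4) is itself a sum of two squares; find a² by testing p − a² for a perfect square:
  29: 29 − 1² = 28, 29 − 2² = 25 = 5² ⇒ 29 = 2² + 5².
  109: 109 − 1² = 108, 109 − 2² = 105, 109 − 3² = 100 = 10² ⇒ 109 = 3² + 10².
  Combine using the Brahmagupta–Fibonacci identity (a² + b²)(c² + d²) = (ac − bd)² + (ad + bc)² = (ac + bd)² + (ad − bc)²:
  29 · 29 = 841: from (2² + 5²)(2² + 5²), take (2·2 − 5·5, 2·5 + 5·2) = (4 − 25, 10 + 10) = (-21, 20); dropping signs (only squares matter) gives (21, 20); check 21² + 20² = 441 + 400 = 841 ✓.
  841 · 109 = 91669: from (21² + 20²)(3² + 10²), take (21·3 − 20·10, 21·10 + 20·3) = (63 − 200, 210 + 60) = (-137, 270); dropping signs (only squares matter) gives (137, 270); check 137² + 270² = 18769 + 72900 = 91669 ✓.
Step 4: Order so x ≤ y and verify: 137² + 270² = 18769 + 72900 = 91669 = n. ✓

n = 91669 = 137² + 270² (one valid representation with x ≤ y).


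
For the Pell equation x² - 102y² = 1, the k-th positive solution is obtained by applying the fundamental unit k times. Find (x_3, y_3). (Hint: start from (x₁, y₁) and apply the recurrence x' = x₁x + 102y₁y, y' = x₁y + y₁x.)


Step 1: Find the fundamental solution (x₁, y₁) of x² - 102y² = 1.
  Expand √102 as a continued fraction. a₀ = ⌊√102⌋ = 10; iterate m_{k+1} = d_k·a_k − m_k, d_{k+1} = (102 − m_{k+1}²)/d_k, a_{k+1} = ⌊(a₀ + m_{k+1})/d_{k+1}⌋ (starting m₀ = 0, d₀ = 1), with convergents p_k = a_k·p_{k-1} + p_{k-2}, q_k = a_k·q_{k-1} + q_{k-2} (p₋₁ = 1, q₋₁ = 0):
  k = 0: a₀ = 10; p₀/q₀ = 10/1; p₀² − 102·q₀² = 100 − 102 = -2.
  k = 1: m = 10, d = 2, a = ⌊(10 + 10)/2⌋ = 10; p/q = (10·10 + 1)/(10·1 + 0) = 101/10; p² − 102·q² = 10201 − 10200 = 1.
  The first convergent with p² − 102·q² = 1 gives the fundamental solution (x₁, y₁) = (101, 10).
Step 2: Apply the recurrence (x_{n+1}, y_{n+1}) = (x₁x_n + 102y₁y_n, x₁y_n + y₁x_n) repeatedly.
  From (x_1, y_1) = (101, 10): x_2 = 101·101 + 102·10·10 = 20401; y_2 = 101·10 + 10·101 = 2020.
  From (x_2, y_2) = (20401, 2020): x_3 = 101·20401 + 102·10·2020 = 4120901; y_3 = 101·2020 + 10·20401 = 408030.
Step 3: Verify x_3² - 102·y_3² = 16981825051801 - 16981825051800 = 1 (should be 1). ✓

(x_1, y_1) = (101, 10); (x_3, y_3) = (4120901, 408030).


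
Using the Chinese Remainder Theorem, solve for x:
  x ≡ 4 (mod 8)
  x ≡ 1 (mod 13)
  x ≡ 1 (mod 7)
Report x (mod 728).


Moduli 8, 13, 7 are pairwise coprime; by CRT there is a unique solution modulo M = 8 · 13 · 7 = 728.
Solve pairwise, accumulating the modulus:
  Start with x ≡ 4 (mod 8).
  Combine with x ≡ 1 (mod 13): since gcd(8, 13) = 1, we get a unique residue mod 104.
    Write x = 4 + 8·t and substitute into x ≡ 1 (mod 13): 8·t ≡ 1 − 4 = -3 (mod 13).
    Reduce coefficients mod 13: 8·t ≡ 10 (mod 13).
    The inverse of 8 mod 13 is 5 (since 8·5 = 40 = 3·13 + 1), so t ≡ 5·10 = 50 ≡ 11 (mod 13).
    Then x = 4 + 8·11 = 92, valid modulo lcm(8, 13) = 104: x ≡ 92 (mod 104).
  Combine with x ≡ 1 (mod 7): since gcd(104, 7) = 1, we get a unique residue mod 728.
    Write x = 92 + 104·t and substitute into x ≡ 1 (mod 7): 104·t ≡ 1 − 92 = -91 (mod 7).
    Reduce coefficients mod 7: 6·t ≡ 0 (mod 7).
    The inverse of 6 mod 7 is 6 (since 6·6 = 36 = 5·7 + 1), so t ≡ 6·0 = 0 ≡ 0 (mod 7).
    Then x = 92 + 104·0 = 92, valid modulo lcm(104, 7) = 728: x ≡ 92 (mod 728).
Verify: 92 mod 8 = 4 ✓, 92 mod 13 = 1 ✓, 92 mod 7 = 1 ✓.

x ≡ 92 (mod 728).


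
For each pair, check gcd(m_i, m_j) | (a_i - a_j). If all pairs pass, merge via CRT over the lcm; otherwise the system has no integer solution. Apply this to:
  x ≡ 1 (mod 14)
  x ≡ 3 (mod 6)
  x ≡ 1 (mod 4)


Moduli 14, 6, 4 are not pairwise coprime, so CRT works modulo lcm(m_i) when all pairwise compatibility conditions hold.
Pairwise compatibility: gcd(m_i, m_j) must divide a_i - a_j for every pair.
Merge one congruence at a time:
  Start: x ≡ 1 (mod 14).
  Combine with x ≡ 3 (mod 6): gcd(14, 6) = 2; 3 - 1 = 2, which IS divisible by 2, so compatible.
    Write x = 1 + 14·t and substitute into x ≡ 3 (mod 6): 14·t ≡ 3 − 1 = 2 (mod 6).
    Divide the congruence (and modulus) by g = 2: 7·t ≡ 1 (mod 3).
    Reduce coefficients mod 3: 1·t ≡ 1 (mod 3).
    So t ≡ 1 (mod 3).
    Then x = 1 + 14·1 = 15, valid modulo lcm(14, 6) = 42: x ≡ 15 (mod 42).
  Combine with x ≡ 1 (mod 4): gcd(42, 4) = 2; 1 - 15 = -14, which IS divisible by 2, so compatible.
    Write x = 15 + 42·t and substitute into x ≡ 1 (mod 4): 42·t ≡ 1 − 15 = -14 (mod 4).
    Divide the congruence (and modulus) by g = 2: 21·t ≡ -7 (mod 2).
    Reduce coefficients mod 2: 1·t ≡ 1 (mod 2).
    So t ≡ 1 (mod 2).
    Then x = 15 + 42·1 = 57, valid modulo lcm(42, 4) = 84: x ≡ 57 (mod 84).
Verify: 57 mod 14 = 1, 57 mod 6 = 3, 57 mod 4 = 1.

x ≡ 57 (mod 84).


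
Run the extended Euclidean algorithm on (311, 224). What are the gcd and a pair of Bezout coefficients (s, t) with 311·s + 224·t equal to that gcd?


Euclidean algorithm on (311, 224) — divide until remainder is 0:
  311 = 1 · 224 + 87
  224 = 2 · 87 + 50
  87 = 1 · 50 + 37
  50 = 1 · 37 + 13
  37 = 2 · 13 + 11
  13 = 1 · 11 + 2
  11 = 5 · 2 + 1
  2 = 2 · 1 + 0
gcd(311, 224) = 1.
Track Bezout coefficients alongside the remainders: start with r₀ = 311 = a·1 + b·0 (s = 1, t = 0) and r₁ = 224 = a·0 + b·1 (s = 0, t = 1); each new remainder r_{k+1} = r_{k-1} − q_k·r_k inherits s_{k+1} = s_{k-1} − q_k·s_k, t_{k+1} = t_{k-1} − q_k·t_k, so r_k = a·s_k + b·t_k at every step:
  q = 1: r = 87, s = 1 − 1·0 = 1, t = 0 − 1·1 = -1  (check: 311·1 + 224·(-1) = 87)
  q = 2: r = 50, s = 0 − 2·1 = -2, t = 1 − 2·(-1) = 3  (check: 311·(-2) + 224·3 = 50)
  q = 1: r = 37, s = 1 − 1·(-2) = 3, t = -1 − 1·3 = -4  (check: 311·3 + 224·(-4) = 37)
  q = 1: r = 13, s = -2 − 1·3 = -5, t = 3 − 1·(-4) = 7  (check: 311·(-5) + 224·7 = 13)
  q = 2: r = 11, s = 3 − 2·(-5) = 13, t = -4 − 2·7 = -18  (check: 311·13 + 224·(-18) = 11)
  q = 1: r = 2, s = -5 − 1·13 = -18, t = 7 − 1·(-18) = 25  (check: 311·(-18) + 224·25 = 2)
  q = 5: r = 1, s = 13 − 5·(-18) = 103, t = -18 − 5·25 = -143  (check: 311·103 + 224·(-143) = 1)
The row with r = 1 (the gcd) gives the Bezout coefficients s = 103, t = -143.
Result: 311 · (103) + 224 · (-143) = 1.

gcd(311, 224) = 1; s = 103, t = -143 (check: 311·103 + 224·(-143) = 1).


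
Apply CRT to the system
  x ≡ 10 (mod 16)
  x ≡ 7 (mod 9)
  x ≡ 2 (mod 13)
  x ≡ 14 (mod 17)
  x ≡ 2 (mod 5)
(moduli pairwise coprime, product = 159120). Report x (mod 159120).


Product of moduli M = 16 · 9 · 13 · 17 · 5 = 159120.
Merge one congruence at a time:
  Start: x ≡ 10 (mod 16).
  Combine with x ≡ 7 (mod 9); new modulus lcm = 144.
    Write x = 10 + 16·t and substitute into x ≡ 7 (mod 9): 16·t ≡ 7 − 10 = -3 (mod 9).
    Reduce coefficients mod 9: 7·t ≡ 6 (mod 9).
    The inverse of 7 mod 9 is 4 (since 7·4 = 28 = 3·9 + 1), so t ≡ 4·6 = 24 ≡ 6 (mod 9).
    Then x = 10 + 16·6 = 106, valid modulo lcm(16, 9) = 144: x ≡ 106 (mod 144).
  Combine with x ≡ 2 (mod 13); new modulus lcm = 1872.
    Write x = 106 + 144·t and substitute into x ≡ 2 (mod 13): 144·t ≡ 2 − 106 = -104 (mod 13).
    Reduce coefficients mod 13: 1·t ≡ 0 (mod 13).
    So t ≡ 0 (mod 13).
    Then x = 106 + 144·0 = 106, valid modulo lcm(144, 13) = 1872: x ≡ 106 (mod 1872).
  Combine with x ≡ 14 (mod 17); new modulus lcm = 31824.
    Write x = 106 + 1872·t and substitute into x ≡ 14 (mod 17): 1872·t ≡ 14 − 106 = -92 (mod 17).
    Reduce coefficients mod 17: 2·t ≡ 10 (mod 17).
    The inverse of 2 mod 17 is 9 (since 2·9 = 18 = 1·17 + 1), so t ≡ 9·10 = 90 ≡ 5 (mod 17).
    Then x = 106 + 1872·5 = 9466, valid modulo lcm(1872, 17) = 31824: x ≡ 9466 (mod 31824).
  Combine with x ≡ 2 (mod 5); new modulus lcm = 159120.
    Write x = 9466 + 31824·t and substitute into x ≡ 2 (mod 5): 31824·t ≡ 2 − 9466 = -9464 (mod 5).
    Reduce coefficients mod 5: 4·t ≡ 1 (mod 5).
    The inverse of 4 mod 5 is 4 (since 4·4 = 16 = 3·5 + 1), so t ≡ 4·1 = 4 ≡ 4 (mod 5).
    Then x = 9466 + 31824·4 = 136762, valid modulo lcm(31824, 5) = 159120: x ≡ 136762 (mod 159120).
Verify against each original: 136762 mod 16 = 10, 136762 mod 9 = 7, 136762 mod 13 = 2, 136762 mod 17 = 14, 136762 mod 5 = 2.

x ≡ 136762 (mod 159120).


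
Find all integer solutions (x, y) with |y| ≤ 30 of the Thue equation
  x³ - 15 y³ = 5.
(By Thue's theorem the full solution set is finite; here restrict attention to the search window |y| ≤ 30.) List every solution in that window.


The equation is x³ - 15y³ = 5. For fixed y, x³ = 15·y³ + 5, so a solution requires the RHS to be a perfect cube.
Strategy: iterate y from -30 to 30, compute RHS = 15·y³ + 5, and check whether it is a (positive or negative) perfect cube.
Check small values of y:
  y = 0: RHS = 5 is not a perfect cube.
  y = 1: RHS = 20 is not a perfect cube.
  y = -1: RHS = -10 is not a perfect cube.
  y = 2: RHS = 125 = (5)³ ⇒ x = 5 works.
  y = -2: RHS = -115 is not a perfect cube.
  y = 3: RHS = 410 is not a perfect cube.
  y = -3: RHS = -400 is not a perfect cube.
Continuing the search up to |y| = 30 finds no further solutions beyond those listed.
Collected solutions: (5, 2).

Solutions (with |y| ≤ 30): (5, 2).


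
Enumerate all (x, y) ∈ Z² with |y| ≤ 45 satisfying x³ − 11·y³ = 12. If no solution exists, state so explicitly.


The equation is x³ - 11y³ = 12. For fixed y, x³ = 11·y³ + 12, so a solution requires the RHS to be a perfect cube.
Strategy: iterate y from -45 to 45, compute RHS = 11·y³ + 12, and check whether it is a (positive or negative) perfect cube.
Check small values of y:
  y = 0: RHS = 12 is not a perfect cube.
  y = 1: RHS = 23 is not a perfect cube.
  y = -1: RHS = 1 = (1)³ ⇒ x = 1 works.
  y = 2: RHS = 100 is not a perfect cube.
  y = -2: RHS = -76 is not a perfect cube.
  y = 3: RHS = 309 is not a perfect cube.
  y = -3: RHS = -285 is not a perfect cube.
Continuing the search up to |y| = 45 finds no further solutions beyond those listed.
Collected solutions: (1, -1).

Solutions (with |y| ≤ 45): (1, -1).


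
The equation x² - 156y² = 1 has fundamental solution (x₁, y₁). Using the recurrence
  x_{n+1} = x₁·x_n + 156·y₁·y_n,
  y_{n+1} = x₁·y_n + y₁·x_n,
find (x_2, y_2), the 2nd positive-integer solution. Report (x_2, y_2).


Step 1: Find the fundamental solution (x₁, y₁) of x² - 156y² = 1.
  Expand √156 as a continued fraction. a₀ = ⌊√156⌋ = 12; iterate m_{k+1} = d_k·a_k − m_k, d_{k+1} = (156 − m_{k+1}²)/d_k, a_{k+1} = ⌊(a₀ + m_{k+1})/d_{k+1}⌋ (starting m₀ = 0, d₀ = 1), with convergents p_k = a_k·p_{k-1} + p_{k-2}, q_k = a_k·q_{k-1} + q_{k-2} (p₋₁ = 1, q₋₁ = 0):
  k = 0: a₀ = 12; p₀/q₀ = 12/1; p₀² − 156·q₀² = 144 − 156 = -12.
  k = 1: m = 12, d = 12, a = ⌊(12 + 12)/12⌋ = 2; p/q = (2·12 + 1)/(2·1 + 0) = 25/2; p² − 156·q² = 625 − 624 = 1.
  The first convergent with p² − 156·q² = 1 gives the fundamental solution (x₁, y₁) = (25, 2).
Step 2: Apply the recurrence (x_{n+1}, y_{n+1}) = (x₁x_n + 156y₁y_n, x₁y_n + y₁x_n) repeatedly.
  From (x_1, y_1) = (25, 2): x_2 = 25·25 + 156·2·2 = 1249; y_2 = 25·2 + 2·25 = 100.
Step 3: Verify x_2² - 156·y_2² = 1560001 - 1560000 = 1 (should be 1). ✓

(x_1, y_1) = (25, 2); (x_2, y_2) = (1249, 100).


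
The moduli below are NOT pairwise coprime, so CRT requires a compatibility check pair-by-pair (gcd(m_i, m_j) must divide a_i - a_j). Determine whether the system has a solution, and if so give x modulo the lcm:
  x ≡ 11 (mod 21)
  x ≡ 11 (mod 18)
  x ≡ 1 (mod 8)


Moduli 21, 18, 8 are not pairwise coprime, so CRT works modulo lcm(m_i) when all pairwise compatibility conditions hold.
Pairwise compatibility: gcd(m_i, m_j) must divide a_i - a_j for every pair.
Merge one congruence at a time:
  Start: x ≡ 11 (mod 21).
  Combine with x ≡ 11 (mod 18): gcd(21, 18) = 3; 11 - 11 = 0, which IS divisible by 3, so compatible.
    Write x = 11 + 21·t and substitute into x ≡ 11 (mod 18): 21·t ≡ 11 − 11 = 0 (mod 18).
    Divide the congruence (and modulus) by g = 3: 7·t ≡ 0 (mod 6).
    Reduce coefficients mod 6: 1·t ≡ 0 (mod 6).
    So t ≡ 0 (mod 6).
    Then x = 11 + 21·0 = 11, valid modulo lcm(21, 18) = 126: x ≡ 11 (mod 126).
  Combine with x ≡ 1 (mod 8): gcd(126, 8) = 2; 1 - 11 = -10, which IS divisible by 2, so compatible.
    Write x = 11 + 126·t and substitute into x ≡ 1 (mod 8): 126·t ≡ 1 − 11 = -10 (mod 8).
    Divide the congruence (and modulus) by g = 2: 63·t ≡ -5 (mod 4).
    Reduce coefficients mod 4: 3·t ≡ 3 (mod 4).
    The inverse of 3 mod 4 is 3 (since 3·3 = 9 = 2·4 + 1), so t ≡ 3·3 = 9 ≡ 1 (mod 4).
    Then x = 11 + 126·1 = 137, valid modulo lcm(126, 8) = 504: x ≡ 137 (mod 504).
Verify: 137 mod 21 = 11, 137 mod 18 = 11, 137 mod 8 = 1.

x ≡ 137 (mod 504).


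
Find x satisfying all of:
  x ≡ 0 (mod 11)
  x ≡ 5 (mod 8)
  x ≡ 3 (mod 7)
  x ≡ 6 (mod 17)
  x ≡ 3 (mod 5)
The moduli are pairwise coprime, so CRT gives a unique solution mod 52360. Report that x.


Product of moduli M = 11 · 8 · 7 · 17 · 5 = 52360.
Merge one congruence at a time:
  Start: x ≡ 0 (mod 11).
  Combine with x ≡ 5 (mod 8); new modulus lcm = 88.
    Write x = 0 + 11·t and substitute into x ≡ 5 (mod 8): 11·t ≡ 5 − 0 = 5 (mod 8).
    Reduce coefficients mod 8: 3·t ≡ 5 (mod 8).
    The inverse of 3 mod 8 is 3 (since 3·3 = 9 = 1·8 + 1), so t ≡ 3·5 = 15 ≡ 7 (mod 8).
    Then x = 0 + 11·7 = 77, valid modulo lcm(11, 8) = 88: x ≡ 77 (mod 88).
  Combine with x ≡ 3 (mod 7); new modulus lcm = 616.
    Write x = 77 + 88·t and substitute into x ≡ 3 (mod 7): 88·t ≡ 3 − 77 = -74 (mod 7).
    Reduce coefficients mod 7: 4·t ≡ 3 (mod 7).
    The inverse of 4 mod 7 is 2 (since 4·2 = 8 = 1·7 + 1), so t ≡ 2·3 = 6 ≡ 6 (mod 7).
    Then x = 77 + 88·6 = 605, valid modulo lcm(88, 7) = 616: x ≡ 605 (mod 616).
  Combine with x ≡ 6 (mod 17); new modulus lcm = 10472.
    Write x = 605 + 616·t and substitute into x ≡ 6 (mod 17): 616·t ≡ 6 − 605 = -599 (mod 17).
    Reduce coefficients mod 17: 4·t ≡ 13 (mod 17).
    The inverse of 4 mod 17 is 13 (since 4·13 = 52 = 3·17 + 1), so t ≡ 13·13 = 169 ≡ 16 (mod 17).
    Then x = 605 + 616·16 = 10461, valid modulo lcm(616, 17) = 10472: x ≡ 10461 (mod 10472).
  Combine with x ≡ 3 (mod 5); new modulus lcm = 52360.
    Write x = 10461 + 10472·t and substitute into x ≡ 3 (mod 5): 10472·t ≡ 3 − 10461 = -10458 (mod 5).
    Reduce coefficients mod 5: 2·t ≡ 2 (mod 5).
    The inverse of 2 mod 5 is 3 (since 2·3 = 6 = 1·5 + 1), so t ≡ 3·2 = 6 ≡ 1 (mod 5).
    Then x = 10461 + 10472·1 = 20933, valid modulo lcm(10472, 5) = 52360: x ≡ 20933 (mod 52360).
Verify against each original: 20933 mod 11 = 0, 20933 mod 8 = 5, 20933 mod 7 = 3, 20933 mod 17 = 6, 20933 mod 5 = 3.

x ≡ 20933 (mod 52360).


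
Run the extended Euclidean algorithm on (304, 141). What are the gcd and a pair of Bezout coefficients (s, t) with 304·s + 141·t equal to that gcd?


Euclidean algorithm on (304, 141) — divide until remainder is 0:
  304 = 2 · 141 + 22
  141 = 6 · 22 + 9
  22 = 2 · 9 + 4
  9 = 2 · 4 + 1
  4 = 4 · 1 + 0
gcd(304, 141) = 1.
Track Bezout coefficients alongside the remainders: start with r₀ = 304 = a·1 + b·0 (s = 1, t = 0) and r₁ = 141 = a·0 + b·1 (s = 0, t = 1); each new remainder r_{k+1} = r_{k-1} − q_k·r_k inherits s_{k+1} = s_{k-1} − q_k·s_k, t_{k+1} = t_{k-1} − q_k·t_k, so r_k = a·s_k + b·t_k at every step:
  q = 2: r = 22, s = 1 − 2·0 = 1, t = 0 − 2·1 = -2  (check: 304·1 + 141·(-2) = 22)
  q = 6: r = 9, s = 0 − 6·1 = -6, t = 1 − 6·(-2) = 13  (check: 304·(-6) + 141·13 = 9)
  q = 2: r = 4, s = 1 − 2·(-6) = 13, t = -2 − 2·13 = -28  (check: 304·13 + 141·(-28) = 4)
  q = 2: r = 1, s = -6 − 2·13 = -32, t = 13 − 2·(-28) = 69  (check: 304·(-32) + 141·69 = 1)
The row with r = 1 (the gcd) gives the Bezout coefficients s = -32, t = 69.
Result: 304 · (-32) + 141 · (69) = 1.

gcd(304, 141) = 1; s = -32, t = 69 (check: 304·(-32) + 141·69 = 1).


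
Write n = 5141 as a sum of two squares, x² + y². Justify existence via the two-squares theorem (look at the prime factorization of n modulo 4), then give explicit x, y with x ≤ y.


Step 1: Factor n = 5141 = 53 · 97.
Step 2: Check the mod-4 condition on each prime factor: 53 ≡ 1 (mod 4), exponent 1; 97 ≡ 1 (mod 4), exponent 1.
All primes ≡ 3 (mod 4) appear to even exponent (or don't appear), so by the two-squares theorem n IS expressible as a sum of two squares.
Step 3: Build a representation. Here n = 53 · 97 is a product of primes ≡ 1 (mod 4). Each prime p ≡ 1 (mod 4) is itself a sum of two squares; find a² by testing p − a² for a perfect square:
  53: 53 − 1² = 52, 53 − 2² = 49 = 7² ⇒ 53 = 2² + 7².
  97: 97 − 1² = 96, 97 − 2² = 93, 97 − 3² = 88, 97 − 4² = 81 = 9² ⇒ 97 = 4² + 9².
  Combine using the Brahmagupta–Fibonacci identity (a² + b²)(c² + d²) = (ac − bd)² + (ad + bc)² = (ac + bd)² + (ad − bc)²:
  53 · 97 = 5141: from (2² + 7²)(4² + 9²), take (2·4 − 7·9, 2·9 + 7·4) = (8 − 63, 18 + 28) = (-55, 46); dropping signs (only squares matter) gives (55, 46); check 55² + 46² = 3025 + 2116 = 5141 ✓.
Step 4: Order so x ≤ y and verify: 46² + 55² = 2116 + 3025 = 5141 = n. ✓

n = 5141 = 46² + 55² (one valid representation with x ≤ y).


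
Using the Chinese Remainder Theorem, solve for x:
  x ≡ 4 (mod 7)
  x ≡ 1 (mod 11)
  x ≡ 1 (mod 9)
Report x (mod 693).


Moduli 7, 11, 9 are pairwise coprime; by CRT there is a unique solution modulo M = 7 · 11 · 9 = 693.
Solve pairwise, accumulating the modulus:
  Start with x ≡ 4 (mod 7).
  Combine with x ≡ 1 (mod 11): since gcd(7, 11) = 1, we get a unique residue mod 77.
    Write x = 4 + 7·t and substitute into x ≡ 1 (mod 11): 7·t ≡ 1 − 4 = -3 (mod 11).
    Reduce coefficients mod 11: 7·t ≡ 8 (mod 11).
    The inverse of 7 mod 11 is 8 (since 7·8 = 56 = 5·11 + 1), so t ≡ 8·8 = 64 ≡ 9 (mod 11).
    Then x = 4 + 7·9 = 67, valid modulo lcm(7, 11) = 77: x ≡ 67 (mod 77).
  Combine with x ≡ 1 (mod 9): since gcd(77, 9) = 1, we get a unique residue mod 693.
    Write x = 67 + 77·t and substitute into x ≡ 1 (mod 9): 77·t ≡ 1 − 67 = -66 (mod 9).
    Reduce coefficients mod 9: 5·t ≡ 6 (mod 9).
    The inverse of 5 mod 9 is 2 (since 5·2 = 10 = 1·9 + 1), so t ≡ 2·6 = 12 ≡ 3 (mod 9).
    Then x = 67 + 77·3 = 298, valid modulo lcm(77, 9) = 693: x ≡ 298 (mod 693).
Verify: 298 mod 7 = 4 ✓, 298 mod 11 = 1 ✓, 298 mod 9 = 1 ✓.

x ≡ 298 (mod 693).


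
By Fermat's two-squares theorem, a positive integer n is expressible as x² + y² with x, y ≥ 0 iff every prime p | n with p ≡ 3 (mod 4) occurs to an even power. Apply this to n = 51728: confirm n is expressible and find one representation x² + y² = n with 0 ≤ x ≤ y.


Step 1: Factor n = 51728 = 2^4 · 53 · 61.
Step 2: Check the mod-4 condition on each prime factor: 2 = 2 (special); 53 ≡ 1 (mod 4), exponent 1; 61 ≡ 1 (mod 4), exponent 1.
All primes ≡ 3 (mod 4) appear to even exponent (or don't appear), so by the two-squares theorem n IS expressible as a sum of two squares.
Step 3: Build a representation. Group n = k² · m with k = 4 and m = 53 · 61 = 3233 (a product of primes ≡ 1 (mod 4)); a representation of m scales to one of n via (k·x)² + (k·y)² = k²(x² + y²). Each prime p ≡ 1 (mod 4) is itself a sum of two squares; find a² by testing p − a² for a perfect square:
  53: 53 − 1² = 52, 53 − 2² = 49 = 7² ⇒ 53 = 2² + 7².
  61: 61 − 1² = 60, 61 − 2² = 57, 61 − 3² = 52, 61 − 4² = 45, 61 − 5² = 36 = 6² ⇒ 61 = 5² + 6².
  Combine using the Brahmagupta–Fibonacci identity (a² + b²)(c² + d²) = (ac − bd)² + (ad + bc)² = (ac + bd)² + (ad − bc)²:
  53 · 61 = 3233: from (2² + 7²)(5² + 6²), take (2·5 − 7·6, 2·6 + 7·5) = (10 − 42, 12 + 35) = (-32, 47); dropping signs (only squares matter) gives (32, 47); check 32² + 47² = 1024 + 2209 = 3233 ✓.
  Scale by k = 4: (4·32, 4·47) = (128, 188).
Step 4: Order so x ≤ y and verify: 128² + 188² = 16384 + 35344 = 51728 = n. ✓

n = 51728 = 128² + 188² (one valid representation with x ≤ y).


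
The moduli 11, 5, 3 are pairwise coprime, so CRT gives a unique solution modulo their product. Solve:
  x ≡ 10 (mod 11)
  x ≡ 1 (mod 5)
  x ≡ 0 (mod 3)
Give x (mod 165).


Moduli 11, 5, 3 are pairwise coprime; by CRT there is a unique solution modulo M = 11 · 5 · 3 = 165.
Solve pairwise, accumulating the modulus:
  Start with x ≡ 10 (mod 11).
  Combine with x ≡ 1 (mod 5): since gcd(11, 5) = 1, we get a unique residue mod 55.
    Write x = 10 + 11·t and substitute into x ≡ 1 (mod 5): 11·t ≡ 1 − 10 = -9 (mod 5).
    Reduce coefficients mod 5: 1·t ≡ 1 (mod 5).
    So t ≡ 1 (mod 5).
    Then x = 10 + 11·1 = 21, valid modulo lcm(11, 5) = 55: x ≡ 21 (mod 55).
  Combine with x ≡ 0 (mod 3): since gcd(55, 3) = 1, we get a unique residue mod 165.
    Write x = 21 + 55·t and substitute into x ≡ 0 (mod 3): 55·t ≡ 0 − 21 = -21 (mod 3).
    Reduce coefficients mod 3: 1·t ≡ 0 (mod 3).
    So t ≡ 0 (mod 3).
    Then x = 21 + 55·0 = 21, valid modulo lcm(55, 3) = 165: x ≡ 21 (mod 165).
Verify: 21 mod 11 = 10 ✓, 21 mod 5 = 1 ✓, 21 mod 3 = 0 ✓.

x ≡ 21 (mod 165).


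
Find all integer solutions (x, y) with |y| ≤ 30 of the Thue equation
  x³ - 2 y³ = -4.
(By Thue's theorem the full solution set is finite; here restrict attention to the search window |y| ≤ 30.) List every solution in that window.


The equation is x³ - 2y³ = -4. For fixed y, x³ = 2·y³ − 4, so a solution requires the RHS to be a perfect cube.
Strategy: iterate y from -30 to 30, compute RHS = 2·y³ − 4, and check whether it is a (positive or negative) perfect cube.
Check small values of y:
  y = 0: RHS = -4 is not a perfect cube.
  y = 1: RHS = -2 is not a perfect cube.
  y = -1: RHS = -6 is not a perfect cube.
  y = 2: RHS = 12 is not a perfect cube.
  y = -2: RHS = -20 is not a perfect cube.
  y = 3: RHS = 50 is not a perfect cube.
  y = -3: RHS = -58 is not a perfect cube.
Continuing the search up to |y| = 30 finds no solutions either.
No (x, y) in the scanned range satisfies the equation.

No integer solutions with |y| ≤ 30.


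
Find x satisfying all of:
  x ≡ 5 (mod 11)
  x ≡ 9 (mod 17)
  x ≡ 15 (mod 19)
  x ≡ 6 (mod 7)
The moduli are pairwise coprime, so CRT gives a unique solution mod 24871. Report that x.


Product of moduli M = 11 · 17 · 19 · 7 = 24871.
Merge one congruence at a time:
  Start: x ≡ 5 (mod 11).
  Combine with x ≡ 9 (mod 17); new modulus lcm = 187.
    Write x = 5 + 11·t and substitute into x ≡ 9 (mod 17): 11·t ≡ 9 − 5 = 4 (mod 17).
    The inverse of 11 mod 17 is 14 (since 11·14 = 154 = 9·17 + 1), so t ≡ 14·4 = 56 ≡ 5 (mod 17).
    Then x = 5 + 11·5 = 60, valid modulo lcm(11, 17) = 187: x ≡ 60 (mod 187).
  Combine with x ≡ 15 (mod 19); new modulus lcm = 3553.
    Write x = 60 + 187·t and substitute into x ≡ 15 (mod 19): 187·t ≡ 15 − 60 = -45 (mod 19).
    Reduce coefficients mod 19: 16·t ≡ 12 (mod 19).
    The inverse of 16 mod 19 is 6 (since 16·6 = 96 = 5·19 + 1), so t ≡ 6·12 = 72 ≡ 15 (mod 19).
    Then x = 60 + 187·15 = 2865, valid modulo lcm(187, 19) = 3553: x ≡ 2865 (mod 3553).
  Combine with x ≡ 6 (mod 7); new modulus lcm = 24871.
    Write x = 2865 + 3553·t and substitute into x ≡ 6 (mod 7): 3553·t ≡ 6 − 2865 = -2859 (mod 7).
    Reduce coefficients mod 7: 4·t ≡ 4 (mod 7).
    The inverse of 4 mod 7 is 2 (since 4·2 = 8 = 1·7 + 1), so t ≡ 2·4 = 8 ≡ 1 (mod 7).
    Then x = 2865 + 3553·1 = 6418, valid modulo lcm(3553, 7) = 24871: x ≡ 6418 (mod 24871).
Verify against each original: 6418 mod 11 = 5, 6418 mod 17 = 9, 6418 mod 19 = 15, 6418 mod 7 = 6.

x ≡ 6418 (mod 24871).


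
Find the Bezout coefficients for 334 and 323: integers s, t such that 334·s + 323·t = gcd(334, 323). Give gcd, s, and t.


Euclidean algorithm on (334, 323) — divide until remainder is 0:
  334 = 1 · 323 + 11
  323 = 29 · 11 + 4
  11 = 2 · 4 + 3
  4 = 1 · 3 + 1
  3 = 3 · 1 + 0
gcd(334, 323) = 1.
Track Bezout coefficients alongside the remainders: start with r₀ = 334 = a·1 + b·0 (s = 1, t = 0) and r₁ = 323 = a·0 + b·1 (s = 0, t = 1); each new remainder r_{k+1} = r_{k-1} − q_k·r_k inherits s_{k+1} = s_{k-1} − q_k·s_k, t_{k+1} = t_{k-1} − q_k·t_k, so r_k = a·s_k + b·t_k at every step:
  q = 1: r = 11, s = 1 − 1·0 = 1, t = 0 − 1·1 = -1  (check: 334·1 + 323·(-1) = 11)
  q = 29: r = 4, s = 0 − 29·1 = -29, t = 1 − 29·(-1) = 30  (check: 334·(-29) + 323·30 = 4)
  q = 2: r = 3, s = 1 − 2·(-29) = 59, t = -1 − 2·30 = -61  (check: 334·59 + 323·(-61) = 3)
  q = 1: r = 1, s = -29 − 1·59 = -88, t = 30 − 1·(-61) = 91  (check: 334·(-88) + 323·91 = 1)
The row with r = 1 (the gcd) gives the Bezout coefficients s = -88, t = 91.
Result: 334 · (-88) + 323 · (91) = 1.

gcd(334, 323) = 1; s = -88, t = 91 (check: 334·(-88) + 323·91 = 1).


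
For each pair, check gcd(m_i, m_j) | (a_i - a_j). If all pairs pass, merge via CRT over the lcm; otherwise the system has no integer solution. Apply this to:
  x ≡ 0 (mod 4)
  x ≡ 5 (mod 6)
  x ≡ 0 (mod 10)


Moduli 4, 6, 10 are not pairwise coprime, so CRT works modulo lcm(m_i) when all pairwise compatibility conditions hold.
Pairwise compatibility: gcd(m_i, m_j) must divide a_i - a_j for every pair.
Merge one congruence at a time:
  Start: x ≡ 0 (mod 4).
  Combine with x ≡ 5 (mod 6): gcd(4, 6) = 2, and 5 - 0 = 5 is NOT divisible by 2.
    ⇒ system is inconsistent (no integer solution).

No solution (the system is inconsistent).


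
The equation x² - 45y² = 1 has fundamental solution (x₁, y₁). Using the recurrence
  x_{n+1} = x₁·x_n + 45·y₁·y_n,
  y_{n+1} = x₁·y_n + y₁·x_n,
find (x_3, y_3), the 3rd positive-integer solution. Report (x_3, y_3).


Step 1: Find the fundamental solution (x₁, y₁) of x² - 45y² = 1.
  Expand √45 as a continued fraction. a₀ = ⌊√45⌋ = 6; iterate m_{k+1} = d_k·a_k − m_k, d_{k+1} = (45 − m_{k+1}²)/d_k, a_{k+1} = ⌊(a₀ + m_{k+1})/d_{k+1}⌋ (starting m₀ = 0, d₀ = 1), with convergents p_k = a_k·p_{k-1} + p_{k-2}, q_k = a_k·q_{k-1} + q_{k-2} (p₋₁ = 1, q₋₁ = 0):
  k = 0: a₀ = 6; p₀/q₀ = 6/1; p₀² − 45·q₀² = 36 − 45 = -9.
  k = 1: m = 6, d = 9, a = ⌊(6 + 6)/9⌋ = 1; p/q = (1·6 + 1)/(1·1 + 0) = 7/1; p² − 45·q² = 49 − 45 = 4.
  k = 2: m = 3, d = 4, a = ⌊(6 + 3)/4⌋ = 2; p/q = (2·7 + 6)/(2·1 + 1) = 20/3; p² − 45·q² = 400 − 405 = -5.
  k = 3: m = 5, d = 5, a = ⌊(6 + 5)/5⌋ = 2; p/q = (2·20 + 7)/(2·3 + 1) = 47/7; p² − 45·q² = 2209 − 2205 = 4.
  k = 4: m = 5, d = 4, a = ⌊(6 + 5)/4⌋ = 2; p/q = (2·47 + 20)/(2·7 + 3) = 114/17; p² − 45·q² = 12996 − 13005 = -9.
  k = 5: m = 3, d = 9, a = ⌊(6 + 3)/9⌋ = 1; p/q = (1·114 + 47)/(1·17 + 7) = 161/24; p² − 45·q² = 25921 − 25920 = 1.
  The first convergent with p² − 45·q² = 1 gives the fundamental solution (x₁, y₁) = (161, 24).
Step 2: Apply the recurrence (x_{n+1}, y_{n+1}) = (x₁x_n + 45y₁y_n, x₁y_n + y₁x_n) repeatedly.
  From (x_1, y_1) = (161, 24): x_2 = 161·161 + 45·24·24 = 51841; y_2 = 161·24 + 24·161 = 7728.
  From (x_2, y_2) = (51841, 7728): x_3 = 161·51841 + 45·24·7728 = 16692641; y_3 = 161·7728 + 24·51841 = 2488392.
Step 3: Verify x_3² - 45·y_3² = 278644263554881 - 278644263554880 = 1 (should be 1). ✓

(x_1, y_1) = (161, 24); (x_3, y_3) = (16692641, 2488392).


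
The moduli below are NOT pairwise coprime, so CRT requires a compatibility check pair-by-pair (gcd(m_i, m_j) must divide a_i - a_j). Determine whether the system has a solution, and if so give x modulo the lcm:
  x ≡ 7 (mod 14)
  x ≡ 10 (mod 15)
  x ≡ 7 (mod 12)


Moduli 14, 15, 12 are not pairwise coprime, so CRT works modulo lcm(m_i) when all pairwise compatibility conditions hold.
Pairwise compatibility: gcd(m_i, m_j) must divide a_i - a_j for every pair.
Merge one congruence at a time:
  Start: x ≡ 7 (mod 14).
  Combine with x ≡ 10 (mod 15): gcd(14, 15) = 1; 10 - 7 = 3, which IS divisible by 1, so compatible.
    Write x = 7 + 14·t and substitute into x ≡ 10 (mod 15): 14·t ≡ 10 − 7 = 3 (mod 15).
    The inverse of 14 mod 15 is 14 (since 14·14 = 196 = 13·15 + 1), so t ≡ 14·3 = 42 ≡ 12 (mod 15).
    Then x = 7 + 14·12 = 175, valid modulo lcm(14, 15) = 210: x ≡ 175 (mod 210).
  Combine with x ≡ 7 (mod 12): gcd(210, 12) = 6; 7 - 175 = -168, which IS divisible by 6, so compatible.
    Write x = 175 + 210·t and substitute into x ≡ 7 (mod 12): 210·t ≡ 7 − 175 = -168 (mod 12).
    Divide the congruence (and modulus) by g = 6: 35·t ≡ -28 (mod 2).
    Reduce coefficients mod 2: 1·t ≡ 0 (mod 2).
    So t ≡ 0 (mod 2).
    Then x = 175 + 210·0 = 175, valid modulo lcm(210, 12) = 420: x ≡ 175 (mod 420).
Verify: 175 mod 14 = 7, 175 mod 15 = 10, 175 mod 12 = 7.

x ≡ 175 (mod 420).


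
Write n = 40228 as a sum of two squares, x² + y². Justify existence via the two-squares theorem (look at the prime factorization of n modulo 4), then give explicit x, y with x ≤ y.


Step 1: Factor n = 40228 = 2^2 · 89 · 113.
Step 2: Check the mod-4 condition on each prime factor: 2 = 2 (special); 89 ≡ 1 (mod 4), exponent 1; 113 ≡ 1 (mod 4), exponent 1.
All primes ≡ 3 (mod 4) appear to even exponent (or don't appear), so by the two-squares theorem n IS expressible as a sum of two squares.
Step 3: Build a representation. Group n = k² · m with k = 2 and m = 89 · 113 = 10057 (a product of primes ≡ 1 (mod 4)); a representation of m scales to one of n via (k·x)² + (k·y)² = k²(x² + y²). Each prime p ≡ 1 (mod 4) is itself a sum of two squares; find a² by testing p − a² for a perfect square:
  89: 89 − 1² = 88, 89 − 2² = 85, 89 − 3² = 80, 89 − 4² = 73, 89 − 5² = 64 = 8² ⇒ 89 = 5² + 8².
  113: 113 − 1² = 112, 113 − 2² = 109, 113 − 3² = 104, 113 − 4² = 97, 113 − 5² = 88, 113 − 6² = 77, 113 − 7² = 64 = 8² ⇒ 113 = 7² + 8².
  Combine using the Brahmagupta–Fibonacci identity (a² + b²)(c² + d²) = (ac − bd)² + (ad + bc)² = (ac + bd)² + (ad − bc)²:
  89 · 113 = 10057: from (5² + 8²)(7² + 8²), take (5·7 − 8·8, 5·8 + 8·7) = (35 − 64, 40 + 56) = (-29, 96); dropping signs (only squares matter) gives (29, 96); check 29² + 96² = 841 + 9216 = 10057 ✓.
  Scale by k = 2: (2·29, 2·96) = (58, 192).
Step 4: Order so x ≤ y and verify: 58² + 192² = 3364 + 36864 = 40228 = n. ✓

n = 40228 = 58² + 192² (one valid representation with x ≤ y).


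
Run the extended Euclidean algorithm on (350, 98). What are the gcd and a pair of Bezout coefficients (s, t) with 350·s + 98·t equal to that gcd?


Euclidean algorithm on (350, 98) — divide until remainder is 0:
  350 = 3 · 98 + 56
  98 = 1 · 56 + 42
  56 = 1 · 42 + 14
  42 = 3 · 14 + 0
gcd(350, 98) = 14.
Track Bezout coefficients alongside the remainders: start with r₀ = 350 = a·1 + b·0 (s = 1, t = 0) and r₁ = 98 = a·0 + b·1 (s = 0, t = 1); each new remainder r_{k+1} = r_{k-1} − q_k·r_k inherits s_{k+1} = s_{k-1} − q_k·s_k, t_{k+1} = t_{k-1} − q_k·t_k, so r_k = a·s_k + b·t_k at every step:
  q = 3: r = 56, s = 1 − 3·0 = 1, t = 0 − 3·1 = -3  (check: 350·1 + 98·(-3) = 56)
  q = 1: r = 42, s = 0 − 1·1 = -1, t = 1 − 1·(-3) = 4  (check: 350·(-1) + 98·4 = 42)
  q = 1: r = 14, s = 1 − 1·(-1) = 2, t = -3 − 1·4 = -7  (check: 350·2 + 98·(-7) = 14)
The row with r = 14 (the gcd) gives the Bezout coefficients s = 2, t = -7.
Result: 350 · (2) + 98 · (-7) = 14.

gcd(350, 98) = 14; s = 2, t = -7 (check: 350·2 + 98·(-7) = 14).


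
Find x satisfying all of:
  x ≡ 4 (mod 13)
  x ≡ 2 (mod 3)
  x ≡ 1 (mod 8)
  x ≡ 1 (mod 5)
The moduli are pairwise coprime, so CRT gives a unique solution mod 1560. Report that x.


Product of moduli M = 13 · 3 · 8 · 5 = 1560.
Merge one congruence at a time:
  Start: x ≡ 4 (mod 13).
  Combine with x ≡ 2 (mod 3); new modulus lcm = 39.
    Write x = 4 + 13·t and substitute into x ≡ 2 (mod 3): 13·t ≡ 2 − 4 = -2 (mod 3).
    Reduce coefficients mod 3: 1·t ≡ 1 (mod 3).
    So t ≡ 1 (mod 3).
    Then x = 4 + 13·1 = 17, valid modulo lcm(13, 3) = 39: x ≡ 17 (mod 39).
  Combine with x ≡ 1 (mod 8); new modulus lcm = 312.
    Write x = 17 + 39·t and substitute into x ≡ 1 (mod 8): 39·t ≡ 1 − 17 = -16 (mod 8).
    Reduce coefficients mod 8: 7·t ≡ 0 (mod 8).
    The inverse of 7 mod 8 is 7 (since 7·7 = 49 = 6·8 + 1), so t ≡ 7·0 = 0 ≡ 0 (mod 8).
    Then x = 17 + 39·0 = 17, valid modulo lcm(39, 8) = 312: x ≡ 17 (mod 312).
  Combine with x ≡ 1 (mod 5); new modulus lcm = 1560.
    Write x = 17 + 312·t and substitute into x ≡ 1 (mod 5): 312·t ≡ 1 − 17 = -16 (mod 5).
    Reduce coefficients mod 5: 2·t ≡ 4 (mod 5).
    The inverse of 2 mod 5 is 3 (since 2·3 = 6 = 1·5 + 1), so t ≡ 3·4 = 12 ≡ 2 (mod 5).
    Then x = 17 + 312·2 = 641, valid modulo lcm(312, 5) = 1560: x ≡ 641 (mod 1560).
Verify against each original: 641 mod 13 = 4, 641 mod 3 = 2, 641 mod 8 = 1, 641 mod 5 = 1.

x ≡ 641 (mod 1560).
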